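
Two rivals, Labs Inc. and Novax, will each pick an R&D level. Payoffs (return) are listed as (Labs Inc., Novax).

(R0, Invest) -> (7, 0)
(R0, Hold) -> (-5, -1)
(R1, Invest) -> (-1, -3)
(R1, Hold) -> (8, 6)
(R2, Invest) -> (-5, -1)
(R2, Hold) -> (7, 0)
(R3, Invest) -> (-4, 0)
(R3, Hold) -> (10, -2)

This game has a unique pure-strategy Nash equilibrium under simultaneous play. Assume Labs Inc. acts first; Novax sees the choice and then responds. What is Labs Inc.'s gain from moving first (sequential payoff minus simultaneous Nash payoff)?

1

Solve by backward induction (Labs Inc. leads).
- R0 → Novax plays Invest (best of 0, -1); Labs Inc. gets 7.
- R1 → Novax plays Hold (best of -3, 6); Labs Inc. gets 8.
- R2 → Novax plays Hold (best of -1, 0); Labs Inc. gets 7.
- R3 → Novax plays Invest (best of 0, -2); Labs Inc. gets -4.
Labs Inc.'s induced payoffs are 7, 8, 7, -4, so Labs Inc. commits to R1. Subgame-perfect outcome: (R1, Hold) with payoffs (8, 6).
Under simultaneous play:
Labs Inc.'s best replies: Invest→R0; Hold→R3.
Novax's best replies: R0→Invest; R1→Hold; R2→Hold; R3→Invest.
The unique mutual best reply is (R0, Invest), giving (7, 0).
Labs Inc.'s commitment gain: 8 − 7 = 1.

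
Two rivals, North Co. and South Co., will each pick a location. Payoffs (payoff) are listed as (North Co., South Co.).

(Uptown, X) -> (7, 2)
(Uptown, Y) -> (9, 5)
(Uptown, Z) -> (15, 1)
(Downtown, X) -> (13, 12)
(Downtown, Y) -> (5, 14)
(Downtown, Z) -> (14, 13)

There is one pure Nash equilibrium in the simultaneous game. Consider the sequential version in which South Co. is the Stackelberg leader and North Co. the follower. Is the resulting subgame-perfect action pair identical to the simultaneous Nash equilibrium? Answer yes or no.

Backward induction with South Co. moving first.
- X: North Co. compares 7, 13 and picks Downtown; South Co. would get 12.
- Y: North Co. compares 9, 5 and picks Uptown; South Co. would get 5.
- Z: North Co. compares 15, 14 and picks Uptown; South Co. would get 1.
Maximizing over 12, 5, 1, South Co. chooses X. Subgame-perfect outcome: (Downtown, X) with payoffs (13, 12).
Under simultaneous play:
North Co.'s best replies: X→Downtown; Y→Uptown; Z→Uptown.
South Co.'s best replies: Uptown→Y; Downtown→Y.
Only (Uptown, Y) has each player best-responding; Nash payoffs (9, 5).
Sequential outcome (Downtown, X) differs from the Nash profile (Uptown, Y).

no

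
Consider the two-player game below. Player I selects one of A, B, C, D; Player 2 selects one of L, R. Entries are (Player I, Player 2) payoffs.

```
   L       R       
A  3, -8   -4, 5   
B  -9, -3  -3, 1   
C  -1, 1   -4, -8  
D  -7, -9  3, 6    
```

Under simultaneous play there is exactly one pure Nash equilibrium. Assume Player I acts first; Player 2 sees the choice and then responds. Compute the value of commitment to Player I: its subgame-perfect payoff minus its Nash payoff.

Backward induction with Player I moving first.
- A: BR = R, leader payoff -4.
- B: BR = R, leader payoff -3.
- C: BR = L, leader payoff -1.
- D: BR = R, leader payoff 3.
Maximizing over -4, -3, -1, 3, Player I chooses D. Subgame-perfect outcome: (D, R) with payoffs (3, 6).
Now find the simultaneous Nash equilibrium.
Player I's best replies: L→A; R→D.
Player 2's best replies: A→R; B→R; C→L; D→R.
The unique mutual best reply is (D, R), giving (3, 6).
Player I's commitment gain: 3 − 3 = 0.

0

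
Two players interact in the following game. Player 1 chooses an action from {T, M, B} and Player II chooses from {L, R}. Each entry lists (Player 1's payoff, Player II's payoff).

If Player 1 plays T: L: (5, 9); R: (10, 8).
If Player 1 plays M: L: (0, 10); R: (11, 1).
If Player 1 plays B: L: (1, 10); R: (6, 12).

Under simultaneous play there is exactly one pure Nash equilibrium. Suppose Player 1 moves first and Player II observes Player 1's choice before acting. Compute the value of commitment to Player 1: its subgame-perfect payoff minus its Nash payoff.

1

Work backward from Player II's decision.
- T: BR = L, leader payoff 5.
- M: BR = L, leader payoff 0.
- B: BR = R, leader payoff 6.
Maximizing over 5, 0, 6, Player 1 chooses B. Subgame-perfect outcome: (B, R) with payoffs (6, 12).
For the simultaneous game, intersect best replies.
Player 1's best replies: L→T; R→M.
Player II's best replies: T→L; M→L; B→R.
Only (T, L) has each player best-responding; Nash payoffs (5, 9).
Player 1's commitment gain: 6 − 5 = 1.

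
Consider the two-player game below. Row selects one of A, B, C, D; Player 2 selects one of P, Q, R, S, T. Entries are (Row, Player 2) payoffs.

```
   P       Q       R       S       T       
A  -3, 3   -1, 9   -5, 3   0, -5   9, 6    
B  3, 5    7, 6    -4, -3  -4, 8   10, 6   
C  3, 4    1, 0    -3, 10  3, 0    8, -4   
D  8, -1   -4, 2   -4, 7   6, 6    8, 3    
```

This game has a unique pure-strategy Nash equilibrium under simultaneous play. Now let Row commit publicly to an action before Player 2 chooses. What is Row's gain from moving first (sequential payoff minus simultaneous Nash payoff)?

2

Work backward from Player 2's decision.
- A → Player 2 plays Q (best of 3, 9, 3, -5, 6); Row gets -1.
- B → Player 2 plays S (best of 5, 6, -3, 8, 6); Row gets -4.
- C → Player 2 plays R (best of 4, 0, 10, 0, -4); Row gets -3.
- D → Player 2 plays R (best of -1, 2, 7, 6, 3); Row gets -4.
Row's induced payoffs are -1, -4, -3, -4, so Row commits to A. Subgame-perfect outcome: (A, Q) with payoffs (-1, 9).
Now find the simultaneous Nash equilibrium.
Row's best replies: P→D; Q→B; R→C; S→D; T→B.
Player 2's best replies: A→Q; B→S; C→R; D→R.
The unique mutual best reply is (C, R), giving (-3, 10).
Row's commitment gain: -1 − -3 = 2.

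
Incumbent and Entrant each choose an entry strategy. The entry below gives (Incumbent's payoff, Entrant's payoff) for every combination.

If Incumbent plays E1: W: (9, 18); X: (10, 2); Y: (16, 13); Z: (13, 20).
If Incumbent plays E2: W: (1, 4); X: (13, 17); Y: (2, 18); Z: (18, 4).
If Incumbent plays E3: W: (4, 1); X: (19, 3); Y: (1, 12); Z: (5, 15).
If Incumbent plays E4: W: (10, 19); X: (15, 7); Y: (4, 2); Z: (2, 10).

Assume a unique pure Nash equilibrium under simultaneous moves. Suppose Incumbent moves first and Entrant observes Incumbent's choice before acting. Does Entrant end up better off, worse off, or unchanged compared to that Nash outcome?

better off

Entrant best-responds to each possible Incumbent move:
- E1: Entrant compares 18, 2, 13, 20 and picks Z; Incumbent would get 13.
- E2: Entrant compares 4, 17, 18, 4 and picks Y; Incumbent would get 2.
- E3: Entrant compares 1, 3, 12, 15 and picks Z; Incumbent would get 5.
- E4: Entrant compares 19, 7, 2, 10 and picks W; Incumbent would get 10.
Incumbent's induced payoffs are 13, 2, 5, 10, so Incumbent commits to E1. Subgame-perfect outcome: (E1, Z) with payoffs (13, 20).
Under simultaneous play:
Incumbent's best replies: W→E4; X→E3; Y→E1; Z→E2.
Entrant's best replies: E1→Z; E2→Y; E3→Z; E4→W.
The unique mutual best reply is (E4, W), giving (10, 19).
Entrant earns 20 sequentially versus 19 at the Nash outcome: better off.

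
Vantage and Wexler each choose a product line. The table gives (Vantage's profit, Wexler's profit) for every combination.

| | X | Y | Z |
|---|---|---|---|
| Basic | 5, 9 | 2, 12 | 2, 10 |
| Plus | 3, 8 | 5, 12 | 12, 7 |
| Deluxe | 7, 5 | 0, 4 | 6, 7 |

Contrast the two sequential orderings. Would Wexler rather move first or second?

If Vantage leads: Wexler's best replies are Basic→Y, Plus→Y, Deluxe→Z; Vantage's induced payoffs 2, 5, 6; outcome (Deluxe, Z), payoffs (6, 7).
If Wexler leads: Vantage's best replies are X→Deluxe, Y→Plus, Z→Plus; Wexler's induced payoffs 5, 12, 7; outcome (Plus, Y), payoffs (5, 12).
Wexler gets 12 moving first and 7 moving second, so Wexler prefers to move first.

first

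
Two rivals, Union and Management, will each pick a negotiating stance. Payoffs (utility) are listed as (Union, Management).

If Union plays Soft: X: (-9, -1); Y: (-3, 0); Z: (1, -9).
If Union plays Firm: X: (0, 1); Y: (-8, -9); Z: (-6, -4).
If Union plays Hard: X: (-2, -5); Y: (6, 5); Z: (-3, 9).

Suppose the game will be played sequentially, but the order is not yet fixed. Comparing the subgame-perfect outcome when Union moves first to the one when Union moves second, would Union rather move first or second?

If Union leads: Management's best replies are Soft→Y, Firm→X, Hard→Z; Union's induced payoffs -3, 0, -3; outcome (Firm, X), payoffs (0, 1).
If Management leads: Union's best replies are X→Firm, Y→Hard, Z→Soft; Management's induced payoffs 1, 5, -9; outcome (Hard, Y), payoffs (6, 5).
Union gets 0 moving first and 6 moving second, so Union prefers to move second.

second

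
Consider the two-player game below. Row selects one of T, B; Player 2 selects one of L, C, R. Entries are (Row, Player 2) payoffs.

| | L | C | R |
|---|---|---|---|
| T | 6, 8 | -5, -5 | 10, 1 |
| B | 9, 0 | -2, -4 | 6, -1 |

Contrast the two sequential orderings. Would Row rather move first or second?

second

If Row leads: Player 2's best replies are T→L, B→L; Row's induced payoffs 6, 9; outcome (B, L), payoffs (9, 0).
If Player 2 leads: Row's best replies are L→B, C→B, R→T; Player 2's induced payoffs 0, -4, 1; outcome (T, R), payoffs (10, 1).
Row gets 9 moving first and 10 moving second, so Row prefers to move second.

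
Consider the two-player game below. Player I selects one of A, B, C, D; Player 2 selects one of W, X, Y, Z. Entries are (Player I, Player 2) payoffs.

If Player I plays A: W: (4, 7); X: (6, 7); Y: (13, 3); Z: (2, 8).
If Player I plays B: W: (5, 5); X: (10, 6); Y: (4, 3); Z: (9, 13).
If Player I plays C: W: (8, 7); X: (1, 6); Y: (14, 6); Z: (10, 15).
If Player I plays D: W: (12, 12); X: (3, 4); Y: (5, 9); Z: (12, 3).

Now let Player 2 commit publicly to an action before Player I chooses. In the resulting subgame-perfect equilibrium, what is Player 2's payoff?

12

Player I best-responds to each possible Player 2 move:
- W: BR = D, leader payoff 12.
- X: BR = B, leader payoff 6.
- Y: BR = C, leader payoff 6.
- Z: BR = D, leader payoff 3.
Player 2's induced payoffs are 12, 6, 6, 3, so Player 2 commits to W. Subgame-perfect outcome: (D, W) with payoffs (12, 12).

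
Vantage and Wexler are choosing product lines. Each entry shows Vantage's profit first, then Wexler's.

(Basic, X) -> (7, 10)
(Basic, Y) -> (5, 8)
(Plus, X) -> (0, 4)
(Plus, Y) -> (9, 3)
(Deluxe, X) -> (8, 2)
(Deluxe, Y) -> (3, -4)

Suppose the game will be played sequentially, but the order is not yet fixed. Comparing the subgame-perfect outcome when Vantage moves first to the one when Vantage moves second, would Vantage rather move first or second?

If Vantage leads: Wexler's best replies are Basic→X, Plus→X, Deluxe→X; Vantage's induced payoffs 7, 0, 8; outcome (Deluxe, X), payoffs (8, 2).
If Wexler leads: Vantage's best replies are X→Deluxe, Y→Plus; Wexler's induced payoffs 2, 3; outcome (Plus, Y), payoffs (9, 3).
Vantage gets 8 moving first and 9 moving second, so Vantage prefers to move second.

second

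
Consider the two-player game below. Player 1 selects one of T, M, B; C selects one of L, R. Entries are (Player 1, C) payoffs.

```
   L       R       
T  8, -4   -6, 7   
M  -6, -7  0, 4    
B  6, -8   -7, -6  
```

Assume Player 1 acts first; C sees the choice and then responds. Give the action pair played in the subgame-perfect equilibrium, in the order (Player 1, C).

(M, R)

Backward induction with Player 1 moving first.
- T: C compares -4, 7 and picks R; Player 1 would get -6.
- M: C compares -7, 4 and picks R; Player 1 would get 0.
- B: C compares -8, -6 and picks R; Player 1 would get -7.
Maximizing over -6, 0, -7, Player 1 chooses M. Subgame-perfect outcome: (M, R) with payoffs (0, 4).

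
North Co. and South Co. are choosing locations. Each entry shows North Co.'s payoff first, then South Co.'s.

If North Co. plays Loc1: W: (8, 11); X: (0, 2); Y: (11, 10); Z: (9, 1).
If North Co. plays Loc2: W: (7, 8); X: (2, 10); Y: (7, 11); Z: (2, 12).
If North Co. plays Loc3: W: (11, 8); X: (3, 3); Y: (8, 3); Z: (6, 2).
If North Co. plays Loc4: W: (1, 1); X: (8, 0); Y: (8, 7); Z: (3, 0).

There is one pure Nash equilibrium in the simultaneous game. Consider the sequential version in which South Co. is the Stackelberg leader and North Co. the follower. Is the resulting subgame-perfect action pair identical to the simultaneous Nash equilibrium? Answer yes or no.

no

North Co. best-responds to each possible South Co. move:
- W: BR = Loc3, leader payoff 8.
- X: BR = Loc4, leader payoff 0.
- Y: BR = Loc1, leader payoff 10.
- Z: BR = Loc1, leader payoff 1.
Maximizing over 8, 0, 10, 1, South Co. chooses Y. Subgame-perfect outcome: (Loc1, Y) with payoffs (11, 10).
For the simultaneous game, intersect best replies.
North Co.'s best replies: W→Loc3; X→Loc4; Y→Loc1; Z→Loc1.
South Co.'s best replies: Loc1→W; Loc2→Z; Loc3→W; Loc4→Y.
The unique mutual best reply is (Loc3, W), giving (11, 8).
Sequential outcome (Loc1, Y) differs from the Nash profile (Loc3, W).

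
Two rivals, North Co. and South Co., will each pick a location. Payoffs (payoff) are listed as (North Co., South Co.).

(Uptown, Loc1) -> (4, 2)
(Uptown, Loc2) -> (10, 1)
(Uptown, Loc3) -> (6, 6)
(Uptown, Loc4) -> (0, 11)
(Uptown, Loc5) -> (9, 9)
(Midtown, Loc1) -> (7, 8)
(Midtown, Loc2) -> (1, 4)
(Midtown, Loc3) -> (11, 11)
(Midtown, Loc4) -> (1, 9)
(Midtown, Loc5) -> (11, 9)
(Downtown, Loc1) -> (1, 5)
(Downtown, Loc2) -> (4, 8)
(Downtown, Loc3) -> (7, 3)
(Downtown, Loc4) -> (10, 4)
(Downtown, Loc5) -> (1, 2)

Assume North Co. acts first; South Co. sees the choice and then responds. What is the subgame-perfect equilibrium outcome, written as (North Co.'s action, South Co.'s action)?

Work backward from South Co.'s decision.
- Uptown: BR = Loc4, leader payoff 0.
- Midtown: BR = Loc3, leader payoff 11.
- Downtown: BR = Loc2, leader payoff 4.
North Co.'s induced payoffs are 0, 11, 4, so North Co. commits to Midtown. Subgame-perfect outcome: (Midtown, Loc3) with payoffs (11, 11).

(Midtown, Loc3)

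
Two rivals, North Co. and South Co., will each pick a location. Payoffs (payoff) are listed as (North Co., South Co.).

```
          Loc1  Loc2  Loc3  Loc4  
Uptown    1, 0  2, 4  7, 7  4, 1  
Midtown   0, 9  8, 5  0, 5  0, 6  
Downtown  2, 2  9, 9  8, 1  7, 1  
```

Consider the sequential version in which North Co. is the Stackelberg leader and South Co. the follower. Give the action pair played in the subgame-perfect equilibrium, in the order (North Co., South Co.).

Solve by backward induction (North Co. leads).
- Uptown: South Co. compares 0, 4, 7, 1 and picks Loc3; North Co. would get 7.
- Midtown: South Co. compares 9, 5, 5, 6 and picks Loc1; North Co. would get 0.
- Downtown: South Co. compares 2, 9, 1, 1 and picks Loc2; North Co. would get 9.
North Co.'s induced payoffs are 7, 0, 9, so North Co. commits to Downtown. Subgame-perfect outcome: (Downtown, Loc2) with payoffs (9, 9).

(Downtown, Loc2)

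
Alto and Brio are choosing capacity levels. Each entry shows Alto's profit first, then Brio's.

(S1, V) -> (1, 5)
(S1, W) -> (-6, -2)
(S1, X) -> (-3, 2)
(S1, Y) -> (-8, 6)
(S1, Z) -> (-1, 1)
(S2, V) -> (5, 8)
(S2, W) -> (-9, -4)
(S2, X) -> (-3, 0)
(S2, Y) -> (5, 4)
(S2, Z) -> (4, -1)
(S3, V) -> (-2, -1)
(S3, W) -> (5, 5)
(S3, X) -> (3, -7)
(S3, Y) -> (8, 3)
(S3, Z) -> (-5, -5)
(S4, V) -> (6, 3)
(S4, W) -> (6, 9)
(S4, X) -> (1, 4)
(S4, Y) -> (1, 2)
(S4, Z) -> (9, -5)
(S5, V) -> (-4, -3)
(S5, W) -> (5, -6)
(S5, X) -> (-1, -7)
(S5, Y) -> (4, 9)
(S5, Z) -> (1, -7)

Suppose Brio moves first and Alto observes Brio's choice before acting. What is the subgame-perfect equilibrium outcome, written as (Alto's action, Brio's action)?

Alto best-responds to each possible Brio move:
- V → Alto plays S4 (best of 1, 5, -2, 6, -4); Brio gets 3.
- W → Alto plays S4 (best of -6, -9, 5, 6, 5); Brio gets 9.
- X → Alto plays S3 (best of -3, -3, 3, 1, -1); Brio gets -7.
- Y → Alto plays S3 (best of -8, 5, 8, 1, 4); Brio gets 3.
- Z → Alto plays S4 (best of -1, 4, -5, 9, 1); Brio gets -5.
Maximizing over 3, 9, -7, 3, -5, Brio chooses W. Subgame-perfect outcome: (S4, W) with payoffs (6, 9).

(S4, W)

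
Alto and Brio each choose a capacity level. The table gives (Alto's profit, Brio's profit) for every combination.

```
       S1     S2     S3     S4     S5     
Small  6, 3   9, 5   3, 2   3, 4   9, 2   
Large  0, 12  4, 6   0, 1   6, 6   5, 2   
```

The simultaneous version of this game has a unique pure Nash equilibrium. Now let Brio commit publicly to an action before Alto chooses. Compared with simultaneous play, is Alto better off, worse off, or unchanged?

worse off

Alto best-responds to each possible Brio move:
- S1: Alto compares 6, 0 and picks Small; Brio would get 3.
- S2: Alto compares 9, 4 and picks Small; Brio would get 5.
- S3: Alto compares 3, 0 and picks Small; Brio would get 2.
- S4: Alto compares 3, 6 and picks Large; Brio would get 6.
- S5: Alto compares 9, 5 and picks Small; Brio would get 2.
Brio's induced payoffs are 3, 5, 2, 6, 2, so Brio commits to S4. Subgame-perfect outcome: (Large, S4) with payoffs (6, 6).
For the simultaneous game, intersect best replies.
Alto's best replies: S1→Small; S2→Small; S3→Small; S4→Large; S5→Small.
Brio's best replies: Small→S2; Large→S1.
Only (Small, S2) has each player best-responding; Nash payoffs (9, 5).
Alto earns 6 sequentially versus 9 at the Nash outcome: worse off.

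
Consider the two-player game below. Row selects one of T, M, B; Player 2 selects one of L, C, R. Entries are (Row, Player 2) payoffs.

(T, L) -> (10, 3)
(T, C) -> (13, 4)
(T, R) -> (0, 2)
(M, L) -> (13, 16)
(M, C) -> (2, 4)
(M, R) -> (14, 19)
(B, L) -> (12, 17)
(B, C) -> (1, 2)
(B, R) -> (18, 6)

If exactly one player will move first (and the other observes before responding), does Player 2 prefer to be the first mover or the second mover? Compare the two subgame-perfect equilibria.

second

If Row leads: Player 2's best replies are T→C, M→R, B→L; Row's induced payoffs 13, 14, 12; outcome (M, R), payoffs (14, 19).
If Player 2 leads: Row's best replies are L→M, C→T, R→B; Player 2's induced payoffs 16, 4, 6; outcome (M, L), payoffs (13, 16).
Player 2 gets 16 moving first and 19 moving second, so Player 2 prefers to move second.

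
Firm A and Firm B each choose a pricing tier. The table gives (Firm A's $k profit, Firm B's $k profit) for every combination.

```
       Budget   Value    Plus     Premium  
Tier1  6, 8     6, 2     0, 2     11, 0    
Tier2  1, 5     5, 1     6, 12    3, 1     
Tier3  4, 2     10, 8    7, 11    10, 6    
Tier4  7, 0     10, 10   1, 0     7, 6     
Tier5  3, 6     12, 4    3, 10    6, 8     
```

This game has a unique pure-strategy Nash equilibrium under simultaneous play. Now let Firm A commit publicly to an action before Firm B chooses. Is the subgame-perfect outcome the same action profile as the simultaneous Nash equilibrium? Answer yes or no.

Firm B best-responds to each possible Firm A move:
- Tier1: Firm B compares 8, 2, 2, 0 and picks Budget; Firm A would get 6.
- Tier2: Firm B compares 5, 1, 12, 1 and picks Plus; Firm A would get 6.
- Tier3: Firm B compares 2, 8, 11, 6 and picks Plus; Firm A would get 7.
- Tier4: Firm B compares 0, 10, 0, 6 and picks Value; Firm A would get 10.
- Tier5: Firm B compares 6, 4, 10, 8 and picks Plus; Firm A would get 3.
Maximizing over 6, 6, 7, 10, 3, Firm A chooses Tier4. Subgame-perfect outcome: (Tier4, Value) with payoffs (10, 10).
Under simultaneous play:
Firm A's best replies: Budget→Tier4; Value→Tier5; Plus→Tier3; Premium→Tier1.
Firm B's best replies: Tier1→Budget; Tier2→Plus; Tier3→Plus; Tier4→Value; Tier5→Plus.
The unique mutual best reply is (Tier3, Plus), giving (7, 11).
Sequential outcome (Tier4, Value) differs from the Nash profile (Tier3, Plus).

no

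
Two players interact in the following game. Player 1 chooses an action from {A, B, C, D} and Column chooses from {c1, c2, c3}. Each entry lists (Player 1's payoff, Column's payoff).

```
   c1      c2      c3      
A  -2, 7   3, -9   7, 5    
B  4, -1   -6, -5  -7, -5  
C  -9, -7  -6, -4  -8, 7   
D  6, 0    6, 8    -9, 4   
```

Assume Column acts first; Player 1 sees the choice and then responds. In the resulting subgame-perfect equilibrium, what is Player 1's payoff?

Solve by backward induction (Column leads).
- c1 → Player 1 plays D (best of -2, 4, -9, 6); Column gets 0.
- c2 → Player 1 plays D (best of 3, -6, -6, 6); Column gets 8.
- c3 → Player 1 plays A (best of 7, -7, -8, -9); Column gets 5.
Among 0, 8, 5, the best is 8 at c2. Subgame-perfect outcome: (D, c2) with payoffs (6, 8).

6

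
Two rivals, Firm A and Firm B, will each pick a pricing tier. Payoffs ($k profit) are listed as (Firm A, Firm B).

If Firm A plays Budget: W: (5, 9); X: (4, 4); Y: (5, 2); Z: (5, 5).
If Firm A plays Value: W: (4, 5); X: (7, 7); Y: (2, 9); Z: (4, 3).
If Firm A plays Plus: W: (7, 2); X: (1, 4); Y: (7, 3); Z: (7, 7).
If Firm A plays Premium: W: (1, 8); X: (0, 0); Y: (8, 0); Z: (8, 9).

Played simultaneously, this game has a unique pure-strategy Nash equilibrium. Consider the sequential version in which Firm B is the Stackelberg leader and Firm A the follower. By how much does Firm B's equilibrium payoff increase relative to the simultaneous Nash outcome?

Solve by backward induction (Firm B leads).
- W → Firm A plays Plus (best of 5, 4, 7, 1); Firm B gets 2.
- X → Firm A plays Value (best of 4, 7, 1, 0); Firm B gets 7.
- Y → Firm A plays Premium (best of 5, 2, 7, 8); Firm B gets 0.
- Z → Firm A plays Premium (best of 5, 4, 7, 8); Firm B gets 9.
Firm B's induced payoffs are 2, 7, 0, 9, so Firm B commits to Z. Subgame-perfect outcome: (Premium, Z) with payoffs (8, 9).
Now find the simultaneous Nash equilibrium.
Firm A's best replies: W→Plus; X→Value; Y→Premium; Z→Premium.
Firm B's best replies: Budget→W; Value→Y; Plus→Z; Premium→Z.
The unique mutual best reply is (Premium, Z), giving (8, 9).
Firm B's commitment gain: 9 − 9 = 0.

0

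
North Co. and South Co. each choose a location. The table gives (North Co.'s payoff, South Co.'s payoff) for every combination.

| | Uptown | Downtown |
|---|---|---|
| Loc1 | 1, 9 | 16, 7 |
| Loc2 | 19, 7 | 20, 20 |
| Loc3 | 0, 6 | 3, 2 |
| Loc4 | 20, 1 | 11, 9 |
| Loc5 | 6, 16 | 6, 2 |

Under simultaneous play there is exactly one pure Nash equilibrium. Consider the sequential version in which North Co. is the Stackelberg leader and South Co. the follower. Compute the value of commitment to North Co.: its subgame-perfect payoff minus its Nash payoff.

0

Work backward from South Co.'s decision.
- Loc1 → South Co. plays Uptown (best of 9, 7); North Co. gets 1.
- Loc2 → South Co. plays Downtown (best of 7, 20); North Co. gets 20.
- Loc3 → South Co. plays Uptown (best of 6, 2); North Co. gets 0.
- Loc4 → South Co. plays Downtown (best of 1, 9); North Co. gets 11.
- Loc5 → South Co. plays Uptown (best of 16, 2); North Co. gets 6.
Maximizing over 1, 20, 0, 11, 6, North Co. chooses Loc2. Subgame-perfect outcome: (Loc2, Downtown) with payoffs (20, 20).
For the simultaneous game, intersect best replies.
North Co.'s best replies: Uptown→Loc4; Downtown→Loc2.
South Co.'s best replies: Loc1→Uptown; Loc2→Downtown; Loc3→Uptown; Loc4→Downtown; Loc5→Uptown.
Only (Loc2, Downtown) has each player best-responding; Nash payoffs (20, 20).
North Co.'s commitment gain: 20 − 20 = 0.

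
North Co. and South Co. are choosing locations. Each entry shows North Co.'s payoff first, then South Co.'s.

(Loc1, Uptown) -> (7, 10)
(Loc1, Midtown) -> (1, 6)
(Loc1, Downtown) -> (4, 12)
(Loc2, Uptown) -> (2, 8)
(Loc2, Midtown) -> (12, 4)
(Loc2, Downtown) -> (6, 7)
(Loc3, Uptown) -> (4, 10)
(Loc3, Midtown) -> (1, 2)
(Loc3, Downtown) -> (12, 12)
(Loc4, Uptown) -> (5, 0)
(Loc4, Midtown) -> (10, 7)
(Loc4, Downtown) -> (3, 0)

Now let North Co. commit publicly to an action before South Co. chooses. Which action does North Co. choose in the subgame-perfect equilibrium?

Loc3

South Co. best-responds to each possible North Co. move:
- Loc1: South Co. compares 10, 6, 12 and picks Downtown; North Co. would get 4.
- Loc2: South Co. compares 8, 4, 7 and picks Uptown; North Co. would get 2.
- Loc3: South Co. compares 10, 2, 12 and picks Downtown; North Co. would get 12.
- Loc4: South Co. compares 0, 7, 0 and picks Midtown; North Co. would get 10.
North Co.'s induced payoffs are 4, 2, 12, 10, so North Co. commits to Loc3. Subgame-perfect outcome: (Loc3, Downtown) with payoffs (12, 12).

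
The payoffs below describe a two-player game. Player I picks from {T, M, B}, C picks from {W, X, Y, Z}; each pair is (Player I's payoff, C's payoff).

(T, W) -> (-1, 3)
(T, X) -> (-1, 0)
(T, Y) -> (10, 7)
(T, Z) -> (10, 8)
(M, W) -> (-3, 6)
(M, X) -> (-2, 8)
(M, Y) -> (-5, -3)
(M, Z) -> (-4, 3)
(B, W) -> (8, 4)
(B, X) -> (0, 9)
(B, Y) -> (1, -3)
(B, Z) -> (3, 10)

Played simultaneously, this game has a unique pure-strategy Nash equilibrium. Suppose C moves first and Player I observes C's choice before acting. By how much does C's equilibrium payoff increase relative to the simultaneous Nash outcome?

Player I best-responds to each possible C move:
- W: BR = B, leader payoff 4.
- X: BR = B, leader payoff 9.
- Y: BR = T, leader payoff 7.
- Z: BR = T, leader payoff 8.
C's induced payoffs are 4, 9, 7, 8, so C commits to X. Subgame-perfect outcome: (B, X) with payoffs (0, 9).
Now find the simultaneous Nash equilibrium.
Player I's best replies: W→B; X→B; Y→T; Z→T.
C's best replies: T→Z; M→X; B→Z.
The unique mutual best reply is (T, Z), giving (10, 8).
C's commitment gain: 9 − 8 = 1.

1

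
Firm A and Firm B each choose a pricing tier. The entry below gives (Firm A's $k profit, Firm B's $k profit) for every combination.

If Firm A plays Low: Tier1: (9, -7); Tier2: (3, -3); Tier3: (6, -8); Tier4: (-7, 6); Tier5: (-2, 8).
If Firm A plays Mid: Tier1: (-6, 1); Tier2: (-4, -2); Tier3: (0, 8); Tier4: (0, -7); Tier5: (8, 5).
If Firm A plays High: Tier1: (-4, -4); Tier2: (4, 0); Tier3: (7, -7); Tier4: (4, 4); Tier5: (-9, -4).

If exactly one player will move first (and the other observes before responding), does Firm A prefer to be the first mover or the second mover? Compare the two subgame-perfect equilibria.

If Firm A leads: Firm B's best replies are Low→Tier5, Mid→Tier3, High→Tier4; Firm A's induced payoffs -2, 0, 4; outcome (High, Tier4), payoffs (4, 4).
If Firm B leads: Firm A's best replies are Tier1→Low, Tier2→High, Tier3→High, Tier4→High, Tier5→Mid; Firm B's induced payoffs -7, 0, -7, 4, 5; outcome (Mid, Tier5), payoffs (8, 5).
Firm A gets 4 moving first and 8 moving second, so Firm A prefers to move second.

second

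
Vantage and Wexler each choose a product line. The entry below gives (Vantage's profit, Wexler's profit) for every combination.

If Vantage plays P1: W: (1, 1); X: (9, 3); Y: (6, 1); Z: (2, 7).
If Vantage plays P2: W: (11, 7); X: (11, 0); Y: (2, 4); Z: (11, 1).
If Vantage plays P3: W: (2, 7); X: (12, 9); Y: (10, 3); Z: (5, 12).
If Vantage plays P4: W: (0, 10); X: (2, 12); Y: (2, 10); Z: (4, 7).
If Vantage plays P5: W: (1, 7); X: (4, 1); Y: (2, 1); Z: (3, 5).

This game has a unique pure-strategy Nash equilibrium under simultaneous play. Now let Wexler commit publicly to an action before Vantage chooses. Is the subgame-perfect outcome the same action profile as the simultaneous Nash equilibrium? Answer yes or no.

Vantage best-responds to each possible Wexler move:
- W → Vantage plays P2 (best of 1, 11, 2, 0, 1); Wexler gets 7.
- X → Vantage plays P3 (best of 9, 11, 12, 2, 4); Wexler gets 9.
- Y → Vantage plays P3 (best of 6, 2, 10, 2, 2); Wexler gets 3.
- Z → Vantage plays P2 (best of 2, 11, 5, 4, 3); Wexler gets 1.
Maximizing over 7, 9, 3, 1, Wexler chooses X. Subgame-perfect outcome: (P3, X) with payoffs (12, 9).
Under simultaneous play:
Vantage's best replies: W→P2; X→P3; Y→P3; Z→P2.
Wexler's best replies: P1→Z; P2→W; P3→Z; P4→X; P5→W.
The unique mutual best reply is (P2, W), giving (11, 7).
Sequential outcome (P3, X) differs from the Nash profile (P2, W).

no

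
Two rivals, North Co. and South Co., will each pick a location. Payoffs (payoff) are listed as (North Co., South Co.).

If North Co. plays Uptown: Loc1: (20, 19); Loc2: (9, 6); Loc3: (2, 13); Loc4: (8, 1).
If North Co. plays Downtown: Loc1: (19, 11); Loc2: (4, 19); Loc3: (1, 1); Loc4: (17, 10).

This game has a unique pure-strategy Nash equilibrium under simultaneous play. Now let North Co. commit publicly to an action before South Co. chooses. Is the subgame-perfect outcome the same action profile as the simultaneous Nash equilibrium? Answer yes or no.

Solve by backward induction (North Co. leads).
- Uptown: BR = Loc1, leader payoff 20.
- Downtown: BR = Loc2, leader payoff 4.
North Co.'s induced payoffs are 20, 4, so North Co. commits to Uptown. Subgame-perfect outcome: (Uptown, Loc1) with payoffs (20, 19).
Now find the simultaneous Nash equilibrium.
North Co.'s best replies: Loc1→Uptown; Loc2→Uptown; Loc3→Uptown; Loc4→Downtown.
South Co.'s best replies: Uptown→Loc1; Downtown→Loc2.
Only (Uptown, Loc1) has each player best-responding; Nash payoffs (20, 19).
Sequential outcome (Uptown, Loc1) coincides with the Nash profile (Uptown, Loc1).

yes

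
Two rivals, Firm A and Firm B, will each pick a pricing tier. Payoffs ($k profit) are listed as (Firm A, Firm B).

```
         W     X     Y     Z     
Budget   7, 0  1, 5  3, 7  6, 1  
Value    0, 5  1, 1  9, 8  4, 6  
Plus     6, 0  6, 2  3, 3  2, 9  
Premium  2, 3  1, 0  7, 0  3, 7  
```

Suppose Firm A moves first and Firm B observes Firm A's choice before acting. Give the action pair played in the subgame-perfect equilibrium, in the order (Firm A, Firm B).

(Value, Y)

Work backward from Firm B's decision.
- Budget: Firm B compares 0, 5, 7, 1 and picks Y; Firm A would get 3.
- Value: Firm B compares 5, 1, 8, 6 and picks Y; Firm A would get 9.
- Plus: Firm B compares 0, 2, 3, 9 and picks Z; Firm A would get 2.
- Premium: Firm B compares 3, 0, 0, 7 and picks Z; Firm A would get 3.
Firm A's induced payoffs are 3, 9, 2, 3, so Firm A commits to Value. Subgame-perfect outcome: (Value, Y) with payoffs (9, 8).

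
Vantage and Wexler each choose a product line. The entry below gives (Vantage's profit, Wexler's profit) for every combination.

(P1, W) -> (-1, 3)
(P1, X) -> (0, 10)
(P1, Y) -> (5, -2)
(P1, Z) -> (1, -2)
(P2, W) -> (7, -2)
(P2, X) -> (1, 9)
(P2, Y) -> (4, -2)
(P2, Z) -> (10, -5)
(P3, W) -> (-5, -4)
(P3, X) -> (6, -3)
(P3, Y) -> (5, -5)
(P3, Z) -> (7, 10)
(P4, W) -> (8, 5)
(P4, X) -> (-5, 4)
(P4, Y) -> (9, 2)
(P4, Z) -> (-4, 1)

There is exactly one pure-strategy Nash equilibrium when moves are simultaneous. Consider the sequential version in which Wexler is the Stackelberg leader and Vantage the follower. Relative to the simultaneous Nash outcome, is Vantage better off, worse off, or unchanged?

unchanged

Backward induction with Wexler moving first.
- W: Vantage compares -1, 7, -5, 8 and picks P4; Wexler would get 5.
- X: Vantage compares 0, 1, 6, -5 and picks P3; Wexler would get -3.
- Y: Vantage compares 5, 4, 5, 9 and picks P4; Wexler would get 2.
- Z: Vantage compares 1, 10, 7, -4 and picks P2; Wexler would get -5.
Among 5, -3, 2, -5, the best is 5 at W. Subgame-perfect outcome: (P4, W) with payoffs (8, 5).
Now find the simultaneous Nash equilibrium.
Vantage's best replies: W→P4; X→P3; Y→P4; Z→P2.
Wexler's best replies: P1→X; P2→X; P3→Z; P4→W.
Only (P4, W) has each player best-responding; Nash payoffs (8, 5).
Vantage earns 8 sequentially versus 8 at the Nash outcome: unchanged.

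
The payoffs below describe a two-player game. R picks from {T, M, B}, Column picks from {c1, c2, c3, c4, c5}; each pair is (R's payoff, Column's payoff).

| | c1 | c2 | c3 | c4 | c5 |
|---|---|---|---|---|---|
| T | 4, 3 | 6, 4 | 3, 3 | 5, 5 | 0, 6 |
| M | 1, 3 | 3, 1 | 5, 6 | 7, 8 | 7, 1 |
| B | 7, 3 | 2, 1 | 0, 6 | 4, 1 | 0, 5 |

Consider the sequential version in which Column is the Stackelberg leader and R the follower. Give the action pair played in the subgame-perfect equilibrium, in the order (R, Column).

R best-responds to each possible Column move:
- c1 → R plays B (best of 4, 1, 7); Column gets 3.
- c2 → R plays T (best of 6, 3, 2); Column gets 4.
- c3 → R plays M (best of 3, 5, 0); Column gets 6.
- c4 → R plays M (best of 5, 7, 4); Column gets 8.
- c5 → R plays M (best of 0, 7, 0); Column gets 1.
Maximizing over 3, 4, 6, 8, 1, Column chooses c4. Subgame-perfect outcome: (M, c4) with payoffs (7, 8).

(M, c4)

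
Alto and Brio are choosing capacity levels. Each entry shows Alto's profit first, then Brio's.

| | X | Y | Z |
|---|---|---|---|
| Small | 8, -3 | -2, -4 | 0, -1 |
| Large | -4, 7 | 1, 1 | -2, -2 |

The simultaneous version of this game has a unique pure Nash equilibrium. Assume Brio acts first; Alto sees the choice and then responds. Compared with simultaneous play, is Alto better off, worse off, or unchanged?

better off

Alto best-responds to each possible Brio move:
- X: BR = Small, leader payoff -3.
- Y: BR = Large, leader payoff 1.
- Z: BR = Small, leader payoff -1.
Among -3, 1, -1, the best is 1 at Y. Subgame-perfect outcome: (Large, Y) with payoffs (1, 1).
Under simultaneous play:
Alto's best replies: X→Small; Y→Large; Z→Small.
Brio's best replies: Small→Z; Large→X.
The unique mutual best reply is (Small, Z), giving (0, -1).
Alto earns 1 sequentially versus 0 at the Nash outcome: better off.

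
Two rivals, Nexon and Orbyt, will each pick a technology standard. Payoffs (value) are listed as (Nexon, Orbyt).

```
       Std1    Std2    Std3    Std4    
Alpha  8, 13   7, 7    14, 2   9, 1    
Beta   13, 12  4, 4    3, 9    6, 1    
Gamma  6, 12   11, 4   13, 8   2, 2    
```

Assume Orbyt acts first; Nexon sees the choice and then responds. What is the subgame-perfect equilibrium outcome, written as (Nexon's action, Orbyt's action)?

(Beta, Std1)

Backward induction with Orbyt moving first.
- Std1: Nexon compares 8, 13, 6 and picks Beta; Orbyt would get 12.
- Std2: Nexon compares 7, 4, 11 and picks Gamma; Orbyt would get 4.
- Std3: Nexon compares 14, 3, 13 and picks Alpha; Orbyt would get 2.
- Std4: Nexon compares 9, 6, 2 and picks Alpha; Orbyt would get 1.
Maximizing over 12, 4, 2, 1, Orbyt chooses Std1. Subgame-perfect outcome: (Beta, Std1) with payoffs (13, 12).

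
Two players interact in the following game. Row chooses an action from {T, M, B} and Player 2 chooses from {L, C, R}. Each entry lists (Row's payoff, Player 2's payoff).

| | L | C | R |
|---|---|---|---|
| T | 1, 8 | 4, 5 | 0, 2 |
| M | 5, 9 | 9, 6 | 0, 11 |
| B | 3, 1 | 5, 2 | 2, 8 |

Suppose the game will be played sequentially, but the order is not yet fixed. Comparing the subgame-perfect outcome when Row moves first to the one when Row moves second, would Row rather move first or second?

second

If Row leads: Player 2's best replies are T→L, M→R, B→R; Row's induced payoffs 1, 0, 2; outcome (B, R), payoffs (2, 8).
If Player 2 leads: Row's best replies are L→M, C→M, R→B; Player 2's induced payoffs 9, 6, 8; outcome (M, L), payoffs (5, 9).
Row gets 2 moving first and 5 moving second, so Row prefers to move second.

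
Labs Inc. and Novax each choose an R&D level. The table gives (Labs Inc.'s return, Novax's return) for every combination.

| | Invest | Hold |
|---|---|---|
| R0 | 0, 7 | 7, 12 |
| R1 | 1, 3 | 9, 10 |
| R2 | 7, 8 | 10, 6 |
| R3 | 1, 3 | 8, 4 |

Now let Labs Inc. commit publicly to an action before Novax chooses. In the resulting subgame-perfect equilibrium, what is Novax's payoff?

10

Novax best-responds to each possible Labs Inc. move:
- R0 → Novax plays Hold (best of 7, 12); Labs Inc. gets 7.
- R1 → Novax plays Hold (best of 3, 10); Labs Inc. gets 9.
- R2 → Novax plays Invest (best of 8, 6); Labs Inc. gets 7.
- R3 → Novax plays Hold (best of 3, 4); Labs Inc. gets 8.
Maximizing over 7, 9, 7, 8, Labs Inc. chooses R1. Subgame-perfect outcome: (R1, Hold) with payoffs (9, 10).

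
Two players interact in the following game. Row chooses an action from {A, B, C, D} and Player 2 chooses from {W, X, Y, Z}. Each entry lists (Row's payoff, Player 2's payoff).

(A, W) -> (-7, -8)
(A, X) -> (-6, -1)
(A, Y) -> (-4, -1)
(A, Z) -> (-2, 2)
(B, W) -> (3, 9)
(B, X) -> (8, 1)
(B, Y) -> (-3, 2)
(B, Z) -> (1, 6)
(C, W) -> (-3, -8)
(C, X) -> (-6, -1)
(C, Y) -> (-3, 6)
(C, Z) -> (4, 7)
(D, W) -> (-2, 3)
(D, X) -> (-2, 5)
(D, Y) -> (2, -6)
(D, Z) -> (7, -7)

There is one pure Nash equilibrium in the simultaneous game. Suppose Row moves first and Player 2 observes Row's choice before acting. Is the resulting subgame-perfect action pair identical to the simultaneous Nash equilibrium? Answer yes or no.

Work backward from Player 2's decision.
- A → Player 2 plays Z (best of -8, -1, -1, 2); Row gets -2.
- B → Player 2 plays W (best of 9, 1, 2, 6); Row gets 3.
- C → Player 2 plays Z (best of -8, -1, 6, 7); Row gets 4.
- D → Player 2 plays X (best of 3, 5, -6, -7); Row gets -2.
Row's induced payoffs are -2, 3, 4, -2, so Row commits to C. Subgame-perfect outcome: (C, Z) with payoffs (4, 7).
For the simultaneous game, intersect best replies.
Row's best replies: W→B; X→B; Y→D; Z→D.
Player 2's best replies: A→Z; B→W; C→Z; D→X.
The unique mutual best reply is (B, W), giving (3, 9).
Sequential outcome (C, Z) differs from the Nash profile (B, W).

no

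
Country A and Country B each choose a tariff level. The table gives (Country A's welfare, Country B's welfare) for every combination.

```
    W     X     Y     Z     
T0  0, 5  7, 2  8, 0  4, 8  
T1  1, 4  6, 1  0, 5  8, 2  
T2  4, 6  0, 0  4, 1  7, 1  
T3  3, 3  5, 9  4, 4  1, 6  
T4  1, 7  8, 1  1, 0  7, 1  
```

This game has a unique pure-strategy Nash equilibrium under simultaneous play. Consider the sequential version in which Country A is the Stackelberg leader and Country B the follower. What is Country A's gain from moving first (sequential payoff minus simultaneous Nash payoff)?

Solve by backward induction (Country A leads).
- T0 → Country B plays Z (best of 5, 2, 0, 8); Country A gets 4.
- T1 → Country B plays Y (best of 4, 1, 5, 2); Country A gets 0.
- T2 → Country B plays W (best of 6, 0, 1, 1); Country A gets 4.
- T3 → Country B plays X (best of 3, 9, 4, 6); Country A gets 5.
- T4 → Country B plays W (best of 7, 1, 0, 1); Country A gets 1.
Country A's induced payoffs are 4, 0, 4, 5, 1, so Country A commits to T3. Subgame-perfect outcome: (T3, X) with payoffs (5, 9).
Now find the simultaneous Nash equilibrium.
Country A's best replies: W→T2; X→T4; Y→T0; Z→T1.
Country B's best replies: T0→Z; T1→Y; T2→W; T3→X; T4→W.
The unique mutual best reply is (T2, W), giving (4, 6).
Country A's commitment gain: 5 − 4 = 1.

1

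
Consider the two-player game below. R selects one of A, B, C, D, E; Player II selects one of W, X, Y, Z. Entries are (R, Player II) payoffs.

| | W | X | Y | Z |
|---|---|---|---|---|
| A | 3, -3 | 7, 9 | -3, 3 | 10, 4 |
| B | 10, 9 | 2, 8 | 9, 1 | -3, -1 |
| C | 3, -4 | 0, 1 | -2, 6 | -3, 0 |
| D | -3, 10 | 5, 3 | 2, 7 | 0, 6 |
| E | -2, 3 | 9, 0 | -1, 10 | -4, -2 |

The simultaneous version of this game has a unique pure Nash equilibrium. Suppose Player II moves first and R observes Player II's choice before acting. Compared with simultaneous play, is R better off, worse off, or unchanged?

unchanged

Work backward from R's decision.
- W: R compares 3, 10, 3, -3, -2 and picks B; Player II would get 9.
- X: R compares 7, 2, 0, 5, 9 and picks E; Player II would get 0.
- Y: R compares -3, 9, -2, 2, -1 and picks B; Player II would get 1.
- Z: R compares 10, -3, -3, 0, -4 and picks A; Player II would get 4.
Among 9, 0, 1, 4, the best is 9 at W. Subgame-perfect outcome: (B, W) with payoffs (10, 9).
Under simultaneous play:
R's best replies: W→B; X→E; Y→B; Z→A.
Player II's best replies: A→X; B→W; C→Y; D→W; E→Y.
Only (B, W) has each player best-responding; Nash payoffs (10, 9).
R earns 10 sequentially versus 10 at the Nash outcome: unchanged.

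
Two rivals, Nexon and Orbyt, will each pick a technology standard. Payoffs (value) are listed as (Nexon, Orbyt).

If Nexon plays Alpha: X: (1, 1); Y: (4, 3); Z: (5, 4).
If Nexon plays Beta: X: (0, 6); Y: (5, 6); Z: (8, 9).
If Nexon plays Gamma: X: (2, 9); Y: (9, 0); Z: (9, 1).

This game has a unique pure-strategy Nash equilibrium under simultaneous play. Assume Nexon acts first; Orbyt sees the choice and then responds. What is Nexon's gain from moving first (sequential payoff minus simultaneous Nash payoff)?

Work backward from Orbyt's decision.
- Alpha: BR = Z, leader payoff 5.
- Beta: BR = Z, leader payoff 8.
- Gamma: BR = X, leader payoff 2.
Among 5, 8, 2, the best is 8 at Beta. Subgame-perfect outcome: (Beta, Z) with payoffs (8, 9).
Now find the simultaneous Nash equilibrium.
Nexon's best replies: X→Gamma; Y→Gamma; Z→Gamma.
Orbyt's best replies: Alpha→Z; Beta→Z; Gamma→X.
The unique mutual best reply is (Gamma, X), giving (2, 9).
Nexon's commitment gain: 8 − 2 = 6.

6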